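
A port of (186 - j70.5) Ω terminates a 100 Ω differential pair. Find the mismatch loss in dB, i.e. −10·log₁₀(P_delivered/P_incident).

Γ = (86 − j70.5)/(286 − j70.5), |Γ| = 0.378
|Γ|² = 0.143, so P_del/P_inc = 1 − |Γ|² = 0.857
ML = −10·log₁₀(1 − |Γ|²)

mismatch loss ≈ 0.668 dB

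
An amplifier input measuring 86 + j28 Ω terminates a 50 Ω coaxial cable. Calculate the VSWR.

Γ = (Z_L − Z_0)/(Z_L + Z_0) = (36 + j28)/(136 + j28)
|Γ| = 45.6/139 = 0.328
VSWR = (1 + |Γ|)/(1 − |Γ|) = 1.33/0.672

VSWR ≈ 1.98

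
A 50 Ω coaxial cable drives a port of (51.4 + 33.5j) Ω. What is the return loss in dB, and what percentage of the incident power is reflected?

Γ = (1.4 + j33.5)/(101.4 + j33.5), |Γ| = 0.314
RL = −20·log₁₀(0.314) = 10.1 dB
P_refl/P_inc = |Γ|² = 0.0986

RL ≈ 10.1 dB; 9.86% of incident power reflected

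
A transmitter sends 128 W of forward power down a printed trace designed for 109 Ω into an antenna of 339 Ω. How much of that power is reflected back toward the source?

P_reflected ≈ 33.7 W

Γ = (339 − 109)/(339 + 109) = 0.513
|Γ|² = 0.264
P_refl = |Γ|²·P_inc = 33.7 W, P_del = (1 − |Γ|²)·P_inc = 94.3 W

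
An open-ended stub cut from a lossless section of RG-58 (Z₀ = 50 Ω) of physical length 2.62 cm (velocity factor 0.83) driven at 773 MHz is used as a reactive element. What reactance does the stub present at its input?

X_in ≈ -89.2 Ω (capacitive)

λ = v/f = 0.83·c / 773 MHz = 0.322 m
βl = 2π·l/λ = 2π × 0.0813 = 29.3°
tan(βl) = 0.561
For an open-ended stub, Z_in = −jZ_0·cot(βl) = −jZ_0/tan(βl)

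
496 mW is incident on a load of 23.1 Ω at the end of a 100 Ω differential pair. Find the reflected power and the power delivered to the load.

P_reflected ≈ 194 mW; P_delivered ≈ 302 mW

Γ = (23.1 − 100)/(23.1 + 100) = -0.625
|Γ|² = 0.39
P_refl = |Γ|²·P_inc = 194 mW, P_del = (1 − |Γ|²)·P_inc = 302 mW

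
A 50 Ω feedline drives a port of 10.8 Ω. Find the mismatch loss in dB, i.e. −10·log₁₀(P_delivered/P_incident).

Γ = (10.8 − 50)/(10.8 + 50) = -0.645
|Γ|² = 0.416, so P_del/P_inc = 1 − |Γ|² = 0.584
ML = −10·log₁₀(1 − |Γ|²)

mismatch loss ≈ 2.33 dB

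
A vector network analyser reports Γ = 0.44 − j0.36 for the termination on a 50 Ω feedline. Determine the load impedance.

Z_L = Z_0·(1 + Γ)/(1 − Γ) = 50·(1.44 − j0.36)/(0.56 + j0.36)

Z_L ≈ 76.4 − j81.2 Ω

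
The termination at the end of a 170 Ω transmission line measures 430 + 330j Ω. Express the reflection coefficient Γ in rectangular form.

Γ = (Z_L − Z_0)/(Z_L + Z_0) = (260 + j330)/(600 + j330)

Γ ≈ 0.565 + j0.239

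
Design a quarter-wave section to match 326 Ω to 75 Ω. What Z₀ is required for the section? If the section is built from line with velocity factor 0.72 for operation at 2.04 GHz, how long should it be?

Z_qwt = √(Z_0·R_L) = √(75 × 326) = √24450
λ = 0.72·c/f = 0.106 m, so l = λ/4 = 0.0265 m

Z_qwt ≈ 156 Ω; length ≈ 2.65 cm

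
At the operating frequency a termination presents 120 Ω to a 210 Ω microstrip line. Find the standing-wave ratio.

For a purely resistive load, VSWR = R_L/Z_0 or Z_0/R_L (whichever > 1) = 210/120

VSWR ≈ 1.75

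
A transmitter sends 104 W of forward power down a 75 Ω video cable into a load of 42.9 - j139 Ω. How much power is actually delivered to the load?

P_delivered ≈ 40.3 W

|Γ| = |(-32.1 − j139)/(117.9 − j139)| = 0.783
|Γ|² = 0.613
P_refl = |Γ|²·P_inc = 63.7 W, P_del = (1 − |Γ|²)·P_inc = 40.3 W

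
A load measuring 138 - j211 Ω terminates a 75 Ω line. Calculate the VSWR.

VSWR ≈ 6.53

Γ = (Z_L − Z_0)/(Z_L + Z_0) = (63 − j211)/(213 − j211)
|Γ| = 220/300 = 0.734
VSWR = (1 + |Γ|)/(1 − |Γ|) = 1.73/0.266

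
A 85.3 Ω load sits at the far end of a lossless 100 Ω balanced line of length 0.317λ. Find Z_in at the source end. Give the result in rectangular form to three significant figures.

βl = 2π × 0.317 = 114°
tan(βl) = tan(114°) = -2.23
Z_in = Z_0·(Z_L + jZ_0·tanβl)/(Z_0 + jZ_L·tanβl)
     = 100·(85.3 − j223)/(100 − j191)

Z_in ≈ 110 − j13.1 Ω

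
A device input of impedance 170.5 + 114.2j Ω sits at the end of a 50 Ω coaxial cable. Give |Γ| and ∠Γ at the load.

Γ = (Z_L − Z_0)/(Z_L + Z_0) = (120.5 + j114.2)/(220.5 + j114.2)
|Γ| = 166/248 = 0.669

Γ ≈ 0.669 ∠ 16.1°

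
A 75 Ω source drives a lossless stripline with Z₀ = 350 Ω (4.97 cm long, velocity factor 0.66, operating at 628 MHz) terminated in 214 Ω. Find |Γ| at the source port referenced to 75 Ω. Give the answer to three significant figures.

|Γ| ≈ 0.723

λ = v/f = 0.66·c / 628 MHz = 0.315 m
βl = 2π·l/λ = 2π × 0.158 = 56.7°
tan(βl) = 1.53
Z_in = Z_0·(Z_L + jZ_0·tanβl)/(Z_0 + jZ_L·tanβl) = 381 + j179 Ω
Γ_s = (Z_in − Z_s)/(Z_in + Z_s) = (306 + j179)/(456 + j179), |Γ_s| = 0.723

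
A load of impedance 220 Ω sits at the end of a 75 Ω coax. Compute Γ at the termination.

Γ = 0.492

Γ = (Z_L − Z_0)/(Z_L + Z_0) = (220 − 75)/(220 + 75) = 145/295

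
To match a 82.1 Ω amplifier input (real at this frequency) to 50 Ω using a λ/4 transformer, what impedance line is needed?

Z_qwt ≈ 64.1 Ω

Z_qwt = √(Z_0·R_L) = √(50 × 82.1) = √4105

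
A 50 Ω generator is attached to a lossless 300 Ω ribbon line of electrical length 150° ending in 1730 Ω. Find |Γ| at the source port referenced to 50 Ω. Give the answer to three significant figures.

|Γ| ≈ 0.927

tan(βl) = -0.577
Z_in = Z_0·(Z_L + jZ_0·tanβl)/(Z_0 + jZ_L·tanβl) = 191 + j462 Ω
Γ_s = (Z_in − Z_s)/(Z_in + Z_s) = (141 + j462)/(241 + j462), |Γ_s| = 0.927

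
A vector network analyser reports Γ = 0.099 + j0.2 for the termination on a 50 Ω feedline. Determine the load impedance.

Z_L = Z_0·(1 + Γ)/(1 − Γ) = 50·(1.1 + j0.2)/(0.901 − j0.2)

Z_L ≈ 55.8 + j23.5 Ω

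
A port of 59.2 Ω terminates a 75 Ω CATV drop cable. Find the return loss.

Γ = (59.2 − 75)/(59.2 + 75) = -0.118
RL = −20·log₁₀|Γ| = −20·log₁₀(0.118)

RL ≈ 18.6 dB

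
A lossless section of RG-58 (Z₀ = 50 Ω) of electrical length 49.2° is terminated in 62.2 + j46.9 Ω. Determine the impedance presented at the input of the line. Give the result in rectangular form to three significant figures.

tan(βl) = tan(49.2°) = 1.16
Z_in = Z_0·(Z_L + jZ_0·tanβl)/(Z_0 + jZ_L·tanβl)
     = 50·(62.2 + j105)/(-4.33 + j72.1)

Z_in ≈ 69.9 − j47.4 Ω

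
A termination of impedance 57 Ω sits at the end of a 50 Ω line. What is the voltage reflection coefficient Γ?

Γ = 0.0654

Γ = (Z_L − Z_0)/(Z_L + Z_0) = (57 − 50)/(57 + 50) = 7/107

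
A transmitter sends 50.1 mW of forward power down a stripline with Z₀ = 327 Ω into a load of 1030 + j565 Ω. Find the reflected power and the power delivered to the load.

P_reflected ≈ 18.9 mW; P_delivered ≈ 31.2 mW

|Γ| = |(703 + j565)/(1357 + j565)| = 0.614
|Γ|² = 0.376
P_refl = |Γ|²·P_inc = 18.9 mW, P_del = (1 − |Γ|²)·P_inc = 31.2 mW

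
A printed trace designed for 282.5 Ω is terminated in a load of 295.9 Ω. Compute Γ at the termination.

Γ = 0.0232

Γ = (Z_L − Z_0)/(Z_L + Z_0) = (295.9 − 282.5)/(295.9 + 282.5) = 13.4/578.4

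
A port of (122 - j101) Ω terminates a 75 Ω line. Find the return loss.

RL ≈ 5.97 dB

Γ = (47 − j101)/(197 − j101), |Γ| = 0.503
RL = −20·log₁₀|Γ| = −20·log₁₀(0.503)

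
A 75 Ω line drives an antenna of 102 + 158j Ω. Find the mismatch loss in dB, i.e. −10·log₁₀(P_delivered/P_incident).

Γ = (27 + j158)/(177 + j158), |Γ| = 0.676
|Γ|² = 0.456, so P_del/P_inc = 1 − |Γ|² = 0.544
ML = −10·log₁₀(1 − |Γ|²)

mismatch loss ≈ 2.65 dB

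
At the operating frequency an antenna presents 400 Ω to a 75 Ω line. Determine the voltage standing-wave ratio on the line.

Γ = (400 − 75)/(400 + 75) = 0.684
VSWR = (1 + 0.684)/(1 − 0.684)

VSWR ≈ 5.33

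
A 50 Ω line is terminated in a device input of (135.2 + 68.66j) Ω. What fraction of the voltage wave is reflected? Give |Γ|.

|Γ| ≈ 0.554

Γ = (Z_L − Z_0)/(Z_L + Z_0) = (85.2 + j68.66)/(185.2 + j68.66)
|Γ| = 109/198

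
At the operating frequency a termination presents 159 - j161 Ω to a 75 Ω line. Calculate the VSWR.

VSWR ≈ 4.55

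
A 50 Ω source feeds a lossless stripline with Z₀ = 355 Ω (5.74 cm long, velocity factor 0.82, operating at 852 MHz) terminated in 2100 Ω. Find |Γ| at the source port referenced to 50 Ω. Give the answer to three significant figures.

λ = v/f = 0.82·c / 852 MHz = 0.289 m
βl = 2π·l/λ = 2π × 0.199 = 71.6°
tan(βl) = 3
Z_in = Z_0·(Z_L + jZ_0·tanβl)/(Z_0 + jZ_L·tanβl) = 66.5 − j115 Ω
Γ_s = (Z_in − Z_s)/(Z_in + Z_s) = (16.5 − j115)/(116 − j115), |Γ_s| = 0.708

|Γ| ≈ 0.708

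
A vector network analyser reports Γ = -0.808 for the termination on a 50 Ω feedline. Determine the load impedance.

Z_L = Z_0·(1 + Γ)/(1 − Γ) = 50·(0.192)/(1.81)

Z_L ≈ 5.31 Ω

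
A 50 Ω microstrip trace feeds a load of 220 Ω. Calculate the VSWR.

For a purely resistive load, VSWR = R_L/Z_0 or Z_0/R_L (whichever > 1) = 220/50

VSWR ≈ 4.4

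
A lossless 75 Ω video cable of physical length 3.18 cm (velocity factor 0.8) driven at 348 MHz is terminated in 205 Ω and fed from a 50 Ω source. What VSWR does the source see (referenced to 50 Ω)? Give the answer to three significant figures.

VSWR ≈ 3.93

λ = v/f = 0.8·c / 348 MHz = 0.69 m
βl = 2π·l/λ = 2π × 0.0461 = 16.6°
tan(βl) = 0.298
Z_in = Z_0·(Z_L + jZ_0·tanβl)/(Z_0 + jZ_L·tanβl) = 134 − j87 Ω
Γ_s = (Z_in − Z_s)/(Z_in + Z_s) = (84.2 − j87)/(184 − j87), |Γ_s| = 0.594
VSWR = (1 + |Γ_s|)/(1 − |Γ_s|)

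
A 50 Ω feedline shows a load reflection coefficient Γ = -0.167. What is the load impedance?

Z_L ≈ 35.7 Ω

Z_L = Z_0·(1 + Γ)/(1 − Γ) = 50·(0.833)/(1.17)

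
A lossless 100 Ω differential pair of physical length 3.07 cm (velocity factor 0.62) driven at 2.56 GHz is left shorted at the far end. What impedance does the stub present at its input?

λ = v/f = 0.62·c / 2.56 GHz = 0.0727 m
βl = 2π·l/λ = 2π × 0.423 = 152°
tan(βl) = -0.529
For a shorted stub, Z_in = jZ_0·tan(βl)

Z_in ≈ −j52.9 Ω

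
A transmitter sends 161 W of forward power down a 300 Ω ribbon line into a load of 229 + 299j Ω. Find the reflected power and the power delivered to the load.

P_reflected ≈ 41.2 W; P_delivered ≈ 120 W

|Γ| = |(-71 + j299)/(529 + j299)| = 0.506
|Γ|² = 0.256
P_refl = |Γ|²·P_inc = 41.2 W, P_del = (1 − |Γ|²)·P_inc = 120 W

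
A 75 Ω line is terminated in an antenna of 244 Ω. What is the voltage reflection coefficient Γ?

Γ = (Z_L − Z_0)/(Z_L + Z_0) = (244 − 75)/(244 + 75) = 169/319

Γ = 0.53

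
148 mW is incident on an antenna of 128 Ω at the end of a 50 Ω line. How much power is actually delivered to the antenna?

P_delivered ≈ 120 mW

Γ = (128 − 50)/(128 + 50) = 0.438
|Γ|² = 0.192
P_refl = |Γ|²·P_inc = 28.4 mW, P_del = (1 − |Γ|²)·P_inc = 120 mW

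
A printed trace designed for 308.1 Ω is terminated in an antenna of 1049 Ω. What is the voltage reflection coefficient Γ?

Γ = (Z_L − Z_0)/(Z_L + Z_0) = (1049 − 308.1)/(1049 + 308.1) = 740.9/1357

Γ = 0.546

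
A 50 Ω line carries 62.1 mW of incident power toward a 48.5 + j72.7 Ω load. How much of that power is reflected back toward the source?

P_reflected ≈ 21.9 mW

|Γ| = |(-1.5 + j72.7)/(98.5 + j72.7)| = 0.594
|Γ|² = 0.353
P_refl = |Γ|²·P_inc = 21.9 mW, P_del = (1 − |Γ|²)·P_inc = 40.2 mW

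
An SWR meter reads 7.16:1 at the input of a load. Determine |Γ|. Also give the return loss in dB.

|Γ| ≈ 0.755; return loss ≈ 2.44 dB

|Γ| = (S − 1)/(S + 1) = (7.16 − 1)/(7.16 + 1) = 6.16/8.16
RL = −20·log₁₀|Γ| = −20·log₁₀(0.755)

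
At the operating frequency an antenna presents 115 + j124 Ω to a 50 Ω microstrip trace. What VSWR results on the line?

VSWR ≈ 5.22

Γ = (Z_L − Z_0)/(Z_L + Z_0) = (65 + j124)/(165 + j124)
|Γ| = 140/206 = 0.678
VSWR = (1 + |Γ|)/(1 − |Γ|) = 1.68/0.322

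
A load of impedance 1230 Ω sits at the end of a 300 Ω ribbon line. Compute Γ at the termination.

Γ = 0.608

Γ = (Z_L − Z_0)/(Z_L + Z_0) = (1230 − 300)/(1230 + 300) = 930/1530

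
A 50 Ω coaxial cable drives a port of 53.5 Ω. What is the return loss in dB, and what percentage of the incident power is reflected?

Γ = (53.5 − 50)/(53.5 + 50) = 0.0338
RL = −20·log₁₀(0.0338) = 29.4 dB
P_refl/P_inc = |Γ|² = 0.00114

RL ≈ 29.4 dB; 0.114% of incident power reflected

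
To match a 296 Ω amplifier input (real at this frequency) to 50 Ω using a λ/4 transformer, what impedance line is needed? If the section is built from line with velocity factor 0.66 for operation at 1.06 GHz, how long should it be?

Z_qwt = √(Z_0·R_L) = √(50 × 296) = √14800
λ = 0.66·c/f = 0.187 m, so l = λ/4 = 0.0467 m

Z_qwt ≈ 122 Ω; length ≈ 4.67 cm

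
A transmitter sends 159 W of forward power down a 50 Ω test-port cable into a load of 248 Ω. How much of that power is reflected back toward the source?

Γ = (248 − 50)/(248 + 50) = 0.664
|Γ|² = 0.441
P_refl = |Γ|²·P_inc = 70.2 W, P_del = (1 − |Γ|²)·P_inc = 88.8 W

P_reflected ≈ 70.2 W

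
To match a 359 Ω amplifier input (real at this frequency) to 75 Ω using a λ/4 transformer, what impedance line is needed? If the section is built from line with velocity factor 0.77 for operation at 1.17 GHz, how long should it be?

Z_qwt = √(Z_0·R_L) = √(75 × 359) = √26920
λ = 0.77·c/f = 0.197 m, so l = λ/4 = 0.0494 m

Z_qwt ≈ 164 Ω; length ≈ 4.94 cm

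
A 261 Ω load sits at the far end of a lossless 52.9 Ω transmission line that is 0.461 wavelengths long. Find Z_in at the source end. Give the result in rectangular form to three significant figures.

Z_in ≈ 110 + j122 Ω

βl = 2π × 0.461 = 166°
tan(βl) = tan(166°) = -0.25
Z_in = Z_0·(Z_L + jZ_0·tanβl)/(Z_0 + jZ_L·tanβl)
     = 52.9·(261 − j13.2)/(52.9 − j65.3)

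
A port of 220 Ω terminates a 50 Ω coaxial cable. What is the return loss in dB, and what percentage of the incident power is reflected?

Γ = (220 − 50)/(220 + 50) = 0.63
RL = −20·log₁₀(0.63) = 4.02 dB
P_refl/P_inc = |Γ|² = 0.396

RL ≈ 4.02 dB; 39.6% of incident power reflected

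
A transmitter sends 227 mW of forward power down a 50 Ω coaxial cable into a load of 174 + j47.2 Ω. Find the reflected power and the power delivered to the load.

|Γ| = |(124 + j47.2)/(224 + j47.2)| = 0.58
|Γ|² = 0.336
P_refl = |Γ|²·P_inc = 76.3 mW, P_del = (1 − |Γ|²)·P_inc = 151 mW

P_reflected ≈ 76.3 mW; P_delivered ≈ 151 mW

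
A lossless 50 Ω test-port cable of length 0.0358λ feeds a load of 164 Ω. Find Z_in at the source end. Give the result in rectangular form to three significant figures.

βl = 2π × 0.0358 = 12.9°
tan(βl) = tan(12.9°) = 0.229
Z_in = Z_0·(Z_L + jZ_0·tanβl)/(Z_0 + jZ_L·tanβl)
     = 50·(164 + j11.4)/(50 + j37.5)

Z_in ≈ 110 − j71.4 Ω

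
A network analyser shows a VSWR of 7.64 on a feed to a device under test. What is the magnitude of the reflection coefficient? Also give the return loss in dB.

|Γ| = (S − 1)/(S + 1) = (7.64 − 1)/(7.64 + 1) = 6.64/8.64
RL = −20·log₁₀|Γ| = −20·log₁₀(0.769)

|Γ| ≈ 0.769; return loss ≈ 2.29 dB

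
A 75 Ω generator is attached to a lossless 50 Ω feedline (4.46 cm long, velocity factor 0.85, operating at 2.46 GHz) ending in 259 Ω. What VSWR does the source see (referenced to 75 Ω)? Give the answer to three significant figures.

λ = v/f = 0.85·c / 2.46 GHz = 0.104 m
βl = 2π·l/λ = 2π × 0.43 = 155°
tan(βl) = -0.469
Z_in = Z_0·(Z_L + jZ_0·tanβl)/(Z_0 + jZ_L·tanβl) = 45.8 + j87.8 Ω
Γ_s = (Z_in − Z_s)/(Z_in + Z_s) = (-29.2 + j87.8)/(121 + j87.8), |Γ_s| = 0.619
VSWR = (1 + |Γ_s|)/(1 − |Γ_s|)

VSWR ≈ 4.26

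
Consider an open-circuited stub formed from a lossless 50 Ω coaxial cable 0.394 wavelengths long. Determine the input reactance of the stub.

X_in ≈ 63.6 Ω (inductive)

βl = 2π × 0.394 = 142°
tan(βl) = -0.786
For an open-circuited stub, Z_in = −jZ_0·cot(βl) = −jZ_0/tan(βl)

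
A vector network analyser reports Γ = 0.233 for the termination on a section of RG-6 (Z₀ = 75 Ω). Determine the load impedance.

Z_L = Z_0·(1 + Γ)/(1 − Γ) = 75·(1.23)/(0.767)

Z_L ≈ 121 Ω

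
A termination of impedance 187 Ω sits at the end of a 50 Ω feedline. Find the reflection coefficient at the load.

Γ = 0.578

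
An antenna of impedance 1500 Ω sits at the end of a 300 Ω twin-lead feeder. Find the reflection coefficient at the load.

Γ = (Z_L − Z_0)/(Z_L + Z_0) = (1500 − 300)/(1500 + 300) = 1200/1800

Γ = 0.667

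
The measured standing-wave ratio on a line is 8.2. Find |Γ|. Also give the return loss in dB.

|Γ| ≈ 0.783; return loss ≈ 2.13 dB

|Γ| = (S − 1)/(S + 1) = (8.2 − 1)/(8.2 + 1) = 7.2/9.2
RL = −20·log₁₀|Γ| = −20·log₁₀(0.783)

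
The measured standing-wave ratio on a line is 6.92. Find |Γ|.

|Γ| = (S − 1)/(S + 1) = (6.92 − 1)/(6.92 + 1) = 5.92/7.92

|Γ| ≈ 0.747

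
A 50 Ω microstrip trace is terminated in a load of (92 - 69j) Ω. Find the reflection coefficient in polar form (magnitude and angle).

Γ ≈ 0.512 ∠ -32.8°

Γ = (Z_L − Z_0)/(Z_L + Z_0) = (42 − j69)/(142 − j69)
|Γ| = 80.8/158 = 0.512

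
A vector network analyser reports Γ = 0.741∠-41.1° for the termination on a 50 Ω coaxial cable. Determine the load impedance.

Z_L ≈ 52.2 − j113 Ω

Z_L = Z_0·(1 + Γ)/(1 − Γ) = 50·(1.56 − j0.487)/(0.442 + j0.487)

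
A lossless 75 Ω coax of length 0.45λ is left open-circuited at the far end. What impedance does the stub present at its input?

βl = 2π × 0.45 = 162°
tan(βl) = -0.325
For an open-circuited stub, Z_in = −jZ_0·cot(βl) = −jZ_0/tan(βl)

Z_in ≈ +j231 Ω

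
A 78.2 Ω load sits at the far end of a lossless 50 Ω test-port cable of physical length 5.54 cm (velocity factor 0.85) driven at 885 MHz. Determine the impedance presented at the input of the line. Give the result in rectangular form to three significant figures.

λ = v/f = 0.85·c / 885 MHz = 0.288 m
βl = 2π·l/λ = 2π × 0.192 = 69.2°
tan(βl) = tan(69.2°) = 2.63
Z_in = Z_0·(Z_L + jZ_0·tanβl)/(Z_0 + jZ_L·tanβl)
     = 50·(78.2 + j132)/(50 + j206)

Z_in ≈ 34.5 − j10.6 Ω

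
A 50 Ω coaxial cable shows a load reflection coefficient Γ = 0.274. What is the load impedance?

Z_L ≈ 87.7 Ω

Z_L = Z_0·(1 + Γ)/(1 − Γ) = 50·(1.27)/(0.726)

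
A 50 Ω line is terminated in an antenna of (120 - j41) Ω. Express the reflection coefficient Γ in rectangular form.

Γ ≈ 0.444 − j0.134

Γ = (Z_L − Z_0)/(Z_L + Z_0) = (70 − j41)/(170 − j41)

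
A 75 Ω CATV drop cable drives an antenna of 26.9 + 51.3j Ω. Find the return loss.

RL ≈ 4.2 dB

Γ = (-48.1 + j51.3)/(101.9 + j51.3), |Γ| = 0.616
RL = −20·log₁₀|Γ| = −20·log₁₀(0.616)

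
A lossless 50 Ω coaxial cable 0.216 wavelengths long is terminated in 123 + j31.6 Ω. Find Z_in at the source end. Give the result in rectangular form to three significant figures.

βl = 2π × 0.216 = 77.8°
tan(βl) = tan(77.8°) = 4.61
Z_in = Z_0·(Z_L + jZ_0·tanβl)/(Z_0 + jZ_L·tanβl)
     = 50·(123 + j262)/(-95.7 + j567)

Z_in ≈ 20.7 − j14.3 Ω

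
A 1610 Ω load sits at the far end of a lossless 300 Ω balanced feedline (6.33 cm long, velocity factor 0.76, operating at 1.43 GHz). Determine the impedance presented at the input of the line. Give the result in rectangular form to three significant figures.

Z_in ≈ 145 + j361 Ω

λ = v/f = 0.76·c / 1.43 GHz = 0.159 m
βl = 2π·l/λ = 2π × 0.397 = 143°
tan(βl) = tan(143°) = -0.756
Z_in = Z_0·(Z_L + jZ_0·tanβl)/(Z_0 + jZ_L·tanβl)
     = 300·(1610 − j227)/(300 − j1220)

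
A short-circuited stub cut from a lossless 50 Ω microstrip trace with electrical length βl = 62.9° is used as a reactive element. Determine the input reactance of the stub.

X_in ≈ 97.7 Ω (inductive)

tan(βl) = 1.95
For a short-circuited stub, Z_in = jZ_0·tan(βl)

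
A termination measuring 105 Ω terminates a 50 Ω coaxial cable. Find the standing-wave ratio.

VSWR ≈ 2.1

For a purely resistive load, VSWR = R_L/Z_0 or Z_0/R_L (whichever > 1) = 105/50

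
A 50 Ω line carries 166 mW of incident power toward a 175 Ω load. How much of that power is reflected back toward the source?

P_reflected ≈ 51.2 mW

Γ = (175 − 50)/(175 + 50) = 0.556
|Γ|² = 0.309
P_refl = |Γ|²·P_inc = 51.2 mW, P_del = (1 − |Γ|²)·P_inc = 115 mW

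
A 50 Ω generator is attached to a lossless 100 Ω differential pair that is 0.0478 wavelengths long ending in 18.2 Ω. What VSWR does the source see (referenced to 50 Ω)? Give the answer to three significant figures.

βl = 2π × 0.0478 = 17.2°
tan(βl) = 0.31
Z_in = Z_0·(Z_L + jZ_0·tanβl)/(Z_0 + jZ_L·tanβl) = 19.9 + j29.8 Ω
Γ_s = (Z_in − Z_s)/(Z_in + Z_s) = (-30.1 + j29.8)/(69.9 + j29.8), |Γ_s| = 0.558
VSWR = (1 + |Γ_s|)/(1 − |Γ_s|)

VSWR ≈ 3.53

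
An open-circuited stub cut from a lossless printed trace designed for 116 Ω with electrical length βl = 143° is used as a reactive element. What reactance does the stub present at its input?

X_in ≈ 154 Ω (inductive)

tan(βl) = -0.754
For an open-circuited stub, Z_in = −jZ_0·cot(βl) = −jZ_0/tan(βl)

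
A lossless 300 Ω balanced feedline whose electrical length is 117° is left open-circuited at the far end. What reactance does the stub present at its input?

tan(βl) = -1.96
For an open-circuited stub, Z_in = −jZ_0·cot(βl) = −jZ_0/tan(βl)

X_in ≈ 153 Ω (inductive)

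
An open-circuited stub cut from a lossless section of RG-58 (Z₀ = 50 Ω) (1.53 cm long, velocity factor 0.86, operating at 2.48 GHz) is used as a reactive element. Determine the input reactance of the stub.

λ = v/f = 0.86·c / 2.48 GHz = 0.104 m
βl = 2π·l/λ = 2π × 0.147 = 52.9°
tan(βl) = 1.32
For an open-circuited stub, Z_in = −jZ_0·cot(βl) = −jZ_0/tan(βl)

X_in ≈ -37.8 Ω (capacitive)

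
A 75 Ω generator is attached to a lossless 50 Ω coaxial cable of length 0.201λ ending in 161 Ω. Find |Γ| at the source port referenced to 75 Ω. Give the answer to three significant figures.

βl = 2π × 0.201 = 72.4°
tan(βl) = 3.14
Z_in = Z_0·(Z_L + jZ_0·tanβl)/(Z_0 + jZ_L·tanβl) = 16.9 − j14.2 Ω
Γ_s = (Z_in − Z_s)/(Z_in + Z_s) = (-58.1 − j14.2)/(91.9 − j14.2), |Γ_s| = 0.643

|Γ| ≈ 0.643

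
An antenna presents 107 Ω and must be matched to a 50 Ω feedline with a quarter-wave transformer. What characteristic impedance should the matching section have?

Z_qwt ≈ 73.1 Ω

Z_qwt = √(Z_0·R_L) = √(50 × 107) = √5350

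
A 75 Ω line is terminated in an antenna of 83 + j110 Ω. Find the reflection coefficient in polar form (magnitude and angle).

Γ ≈ 0.573 ∠ 51°

Γ = (Z_L − Z_0)/(Z_L + Z_0) = (8 + j110)/(158 + j110)
|Γ| = 110/193 = 0.573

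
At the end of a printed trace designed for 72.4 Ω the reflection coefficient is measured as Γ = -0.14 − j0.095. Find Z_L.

Z_L = Z_0·(1 + Γ)/(1 − Γ) = 72.4·(0.86 − j0.095)/(1.14 + j0.095)

Z_L ≈ 53.7 − j10.5 Ω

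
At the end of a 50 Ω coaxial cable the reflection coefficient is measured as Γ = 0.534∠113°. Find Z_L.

Z_L ≈ 21 + j28.9 Ω

Z_L = Z_0·(1 + Γ)/(1 − Γ) = 50·(0.791 + j0.492)/(1.21 − j0.492)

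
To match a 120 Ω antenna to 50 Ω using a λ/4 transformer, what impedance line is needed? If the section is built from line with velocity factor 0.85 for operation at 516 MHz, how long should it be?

Z_qwt ≈ 77.5 Ω; length ≈ 12.4 cm

Z_qwt = √(Z_0·R_L) = √(50 × 120) = √6000
λ = 0.85·c/f = 0.494 m, so l = λ/4 = 0.124 m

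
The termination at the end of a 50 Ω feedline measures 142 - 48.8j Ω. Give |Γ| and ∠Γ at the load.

Γ = (Z_L − Z_0)/(Z_L + Z_0) = (92 − j48.8)/(192 − j48.8)
|Γ| = 104/198 = 0.526

Γ ≈ 0.526 ∠ -13.7°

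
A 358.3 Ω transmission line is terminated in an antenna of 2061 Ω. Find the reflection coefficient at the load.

Γ = 0.704

Γ = (Z_L − Z_0)/(Z_L + Z_0) = (2061 − 358.3)/(2061 + 358.3) = 1703/2419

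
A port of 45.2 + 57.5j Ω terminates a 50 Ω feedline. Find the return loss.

Γ = (-4.8 + j57.5)/(95.2 + j57.5), |Γ| = 0.519
RL = −20·log₁₀|Γ| = −20·log₁₀(0.519)

RL ≈ 5.7 dB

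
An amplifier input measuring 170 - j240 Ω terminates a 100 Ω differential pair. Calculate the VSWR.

VSWR ≈ 5.49

Γ = (Z_L − Z_0)/(Z_L + Z_0) = (70 − j240)/(270 − j240)
|Γ| = 250/361 = 0.692
VSWR = (1 + |Γ|)/(1 − |Γ|) = 1.69/0.308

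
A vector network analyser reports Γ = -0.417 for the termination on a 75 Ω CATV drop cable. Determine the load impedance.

Z_L ≈ 30.9 Ω

Z_L = Z_0·(1 + Γ)/(1 − Γ) = 75·(0.583)/(1.42)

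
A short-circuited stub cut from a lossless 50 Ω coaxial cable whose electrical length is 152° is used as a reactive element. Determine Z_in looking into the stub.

Z_in ≈ −j26.6 Ω

tan(βl) = -0.532
For a short-circuited stub, Z_in = jZ_0·tan(βl)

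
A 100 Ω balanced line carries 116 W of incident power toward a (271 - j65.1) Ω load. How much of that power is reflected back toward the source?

|Γ| = |(171 − j65.1)/(371 − j65.1)| = 0.486
|Γ|² = 0.236
P_refl = |Γ|²·P_inc = 27.4 W, P_del = (1 − |Γ|²)·P_inc = 88.6 W

P_reflected ≈ 27.4 W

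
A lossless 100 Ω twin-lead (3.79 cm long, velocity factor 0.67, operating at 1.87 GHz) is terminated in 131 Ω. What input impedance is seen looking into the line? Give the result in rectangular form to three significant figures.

λ = v/f = 0.67·c / 1.87 GHz = 0.107 m
βl = 2π·l/λ = 2π × 0.353 = 127°
tan(βl) = tan(127°) = -1.33
Z_in = Z_0·(Z_L + jZ_0·tanβl)/(Z_0 + jZ_L·tanβl)
     = 100·(131 − j133)/(100 − j174)

Z_in ≈ 89.9 + j23.6 Ω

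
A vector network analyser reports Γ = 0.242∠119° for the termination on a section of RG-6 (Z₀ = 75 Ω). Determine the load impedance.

Z_L = Z_0·(1 + Γ)/(1 − Γ) = 75·(0.883 + j0.212)/(1.12 − j0.212)

Z_L ≈ 54.6 + j24.6 Ω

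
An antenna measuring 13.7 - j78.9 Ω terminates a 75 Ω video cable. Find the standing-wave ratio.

Γ = (Z_L − Z_0)/(Z_L + Z_0) = (-61.3 − j78.9)/(88.7 − j78.9)
|Γ| = 99.9/119 = 0.842
VSWR = (1 + |Γ|)/(1 − |Γ|) = 1.84/0.158

VSWR ≈ 11.6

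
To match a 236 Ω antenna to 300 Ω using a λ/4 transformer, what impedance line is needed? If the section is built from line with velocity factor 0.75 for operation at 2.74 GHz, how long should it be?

Z_qwt = √(Z_0·R_L) = √(300 × 236) = √70800
λ = 0.75·c/f = 0.0821 m, so l = λ/4 = 0.0205 m

Z_qwt ≈ 266 Ω; length ≈ 2.05 cm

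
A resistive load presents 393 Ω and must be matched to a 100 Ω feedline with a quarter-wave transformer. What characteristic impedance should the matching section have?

Z_qwt = √(Z_0·R_L) = √(100 × 393) = √39300

Z_qwt ≈ 198 Ω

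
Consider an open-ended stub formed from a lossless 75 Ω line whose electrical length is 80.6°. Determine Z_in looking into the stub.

Z_in ≈ −j12.4 Ω

tan(βl) = 6.04
For an open-ended stub, Z_in = −jZ_0·cot(βl) = −jZ_0/tan(βl)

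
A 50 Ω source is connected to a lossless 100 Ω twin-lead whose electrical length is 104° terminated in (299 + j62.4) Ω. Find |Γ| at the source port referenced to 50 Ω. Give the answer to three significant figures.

tan(βl) = -4.01
Z_in = Z_0·(Z_L + jZ_0·tanβl)/(Z_0 + jZ_L·tanβl) = 32.7 + j15.4 Ω
Γ_s = (Z_in − Z_s)/(Z_in + Z_s) = (-17.3 + j15.4)/(82.7 + j15.4), |Γ_s| = 0.275

|Γ| ≈ 0.275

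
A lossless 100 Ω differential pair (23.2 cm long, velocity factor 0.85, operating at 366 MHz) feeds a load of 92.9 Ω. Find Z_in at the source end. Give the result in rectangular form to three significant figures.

Z_in ≈ 104 − j6.59 Ω

λ = v/f = 0.85·c / 366 MHz = 0.697 m
βl = 2π·l/λ = 2π × 0.333 = 120°
tan(βl) = tan(120°) = -1.74
Z_in = Z_0·(Z_L + jZ_0·tanβl)/(Z_0 + jZ_L·tanβl)
     = 100·(92.9 − j174)/(100 − j162)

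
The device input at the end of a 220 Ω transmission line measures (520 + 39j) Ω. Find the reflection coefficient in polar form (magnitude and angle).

Γ = (Z_L − Z_0)/(Z_L + Z_0) = (300 + j39)/(740 + j39)
|Γ| = 303/741 = 0.408

Γ ≈ 0.408 ∠ 4.39°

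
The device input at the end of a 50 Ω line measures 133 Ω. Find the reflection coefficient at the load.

Γ = (Z_L − Z_0)/(Z_L + Z_0) = (133 − 50)/(133 + 50) = 83/183

Γ = 0.454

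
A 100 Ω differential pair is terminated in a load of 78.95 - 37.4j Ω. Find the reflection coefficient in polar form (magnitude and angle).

Γ ≈ 0.235 ∠ -108°

Γ = (Z_L − Z_0)/(Z_L + Z_0) = (-21.05 − j37.4)/(178.9 − j37.4)
|Γ| = 42.9/183 = 0.235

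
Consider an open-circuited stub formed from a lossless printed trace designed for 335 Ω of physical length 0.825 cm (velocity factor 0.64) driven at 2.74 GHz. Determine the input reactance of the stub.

λ = v/f = 0.64·c / 2.74 GHz = 0.0701 m
βl = 2π·l/λ = 2π × 0.118 = 42.4°
tan(βl) = 0.913
For an open-circuited stub, Z_in = −jZ_0·cot(βl) = −jZ_0/tan(βl)

X_in ≈ -367 Ω (capacitive)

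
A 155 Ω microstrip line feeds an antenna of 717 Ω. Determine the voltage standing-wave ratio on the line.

VSWR ≈ 4.63

For a purely resistive load, VSWR = R_L/Z_0 or Z_0/R_L (whichever > 1) = 717/155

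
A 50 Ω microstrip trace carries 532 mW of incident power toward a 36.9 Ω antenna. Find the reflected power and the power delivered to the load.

P_reflected ≈ 12.1 mW; P_delivered ≈ 520 mW

Γ = (36.9 − 50)/(36.9 + 50) = -0.151
|Γ|² = 0.0227
P_refl = |Γ|²·P_inc = 12.1 mW, P_del = (1 − |Γ|²)·P_inc = 520 mW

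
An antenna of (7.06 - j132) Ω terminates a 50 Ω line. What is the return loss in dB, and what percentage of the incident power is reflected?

Γ = (-42.94 − j132)/(57.06 − j132), |Γ| = 0.965
RL = −20·log₁₀(0.965) = 0.307 dB
P_refl/P_inc = |Γ|² = 0.932

RL ≈ 0.307 dB; 93.2% of incident power reflected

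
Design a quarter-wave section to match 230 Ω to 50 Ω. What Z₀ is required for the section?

Z_qwt ≈ 107 Ω

Z_qwt = √(Z_0·R_L) = √(50 × 230) = √11500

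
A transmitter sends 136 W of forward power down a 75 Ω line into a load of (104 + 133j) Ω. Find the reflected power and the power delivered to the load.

P_reflected ≈ 50.7 W; P_delivered ≈ 85.3 W

|Γ| = |(29 + j133)/(179 + j133)| = 0.61
|Γ|² = 0.373
P_refl = |Γ|²·P_inc = 50.7 W, P_del = (1 − |Γ|²)·P_inc = 85.3 W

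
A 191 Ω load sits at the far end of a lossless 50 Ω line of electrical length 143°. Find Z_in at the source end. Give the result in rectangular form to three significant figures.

Z_in ≈ 32.2 + j55.1 Ω

tan(βl) = tan(143°) = -0.754
Z_in = Z_0·(Z_L + jZ_0·tanβl)/(Z_0 + jZ_L·tanβl)
     = 50·(191 − j37.7)/(50 − j144)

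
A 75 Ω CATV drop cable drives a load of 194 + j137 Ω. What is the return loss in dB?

RL ≈ 4.42 dB

Γ = (119 + j137)/(269 + j137), |Γ| = 0.601
RL = −20·log₁₀|Γ| = −20·log₁₀(0.601)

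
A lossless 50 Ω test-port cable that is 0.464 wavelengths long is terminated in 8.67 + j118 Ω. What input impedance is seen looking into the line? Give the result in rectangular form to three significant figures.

βl = 2π × 0.464 = 167°
tan(βl) = tan(167°) = -0.23
Z_in = Z_0·(Z_L + jZ_0·tanβl)/(Z_0 + jZ_L·tanβl)
     = 50·(8.67 + j106)/(77.2 − j2)

Z_in ≈ 3.83 + j69.1 Ω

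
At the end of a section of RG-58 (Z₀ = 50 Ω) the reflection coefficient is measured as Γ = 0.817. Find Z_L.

Z_L ≈ 496 Ω

Z_L = Z_0·(1 + Γ)/(1 − Γ) = 50·(1.82)/(0.183)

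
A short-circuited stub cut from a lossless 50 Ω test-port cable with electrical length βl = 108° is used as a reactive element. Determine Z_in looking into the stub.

Z_in ≈ −j154 Ω

tan(βl) = -3.08
For a short-circuited stub, Z_in = jZ_0·tan(βl)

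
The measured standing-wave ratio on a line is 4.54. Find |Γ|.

|Γ| = (S − 1)/(S + 1) = (4.54 − 1)/(4.54 + 1) = 3.54/5.54

|Γ| ≈ 0.639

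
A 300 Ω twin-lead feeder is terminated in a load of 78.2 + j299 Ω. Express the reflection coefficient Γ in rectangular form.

Γ ≈ 0.0237 + j0.772

Γ = (Z_L − Z_0)/(Z_L + Z_0) = (-221.8 + j299)/(378.2 + j299)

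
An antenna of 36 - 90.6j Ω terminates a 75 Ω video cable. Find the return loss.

RL ≈ 3.24 dB

Γ = (-39 − j90.6)/(111 − j90.6), |Γ| = 0.688
RL = −20·log₁₀|Γ| = −20·log₁₀(0.688)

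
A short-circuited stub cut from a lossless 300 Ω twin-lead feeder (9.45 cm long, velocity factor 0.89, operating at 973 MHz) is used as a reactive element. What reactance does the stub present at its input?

X_in ≈ -445 Ω (capacitive)

λ = v/f = 0.89·c / 973 MHz = 0.274 m
βl = 2π·l/λ = 2π × 0.344 = 124°
tan(βl) = -1.48
For a short-circuited stub, Z_in = jZ_0·tan(βl)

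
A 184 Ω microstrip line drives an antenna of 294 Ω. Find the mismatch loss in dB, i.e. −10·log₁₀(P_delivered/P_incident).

mismatch loss ≈ 0.236 dB

Γ = (294 − 184)/(294 + 184) = 0.23
|Γ|² = 0.053, so P_del/P_inc = 1 − |Γ|² = 0.947
ML = −10·log₁₀(1 − |Γ|²)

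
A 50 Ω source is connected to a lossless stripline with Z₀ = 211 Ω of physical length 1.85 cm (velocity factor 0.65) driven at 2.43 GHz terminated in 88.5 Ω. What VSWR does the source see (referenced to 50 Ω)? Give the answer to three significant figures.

λ = v/f = 0.65·c / 2.43 GHz = 0.0802 m
βl = 2π·l/λ = 2π × 0.231 = 83°
tan(βl) = 8.14
Z_in = Z_0·(Z_L + jZ_0·tanβl)/(Z_0 + jZ_L·tanβl) = 470 + j112 Ω
Γ_s = (Z_in − Z_s)/(Z_in + Z_s) = (420 + j112)/(520 + j112), |Γ_s| = 0.817
VSWR = (1 + |Γ_s|)/(1 − |Γ_s|)

VSWR ≈ 9.94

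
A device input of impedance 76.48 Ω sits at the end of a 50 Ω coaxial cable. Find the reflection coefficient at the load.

Γ = 0.209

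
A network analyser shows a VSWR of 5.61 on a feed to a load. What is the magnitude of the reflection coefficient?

|Γ| = (S − 1)/(S + 1) = (5.61 − 1)/(5.61 + 1) = 4.61/6.61

|Γ| ≈ 0.697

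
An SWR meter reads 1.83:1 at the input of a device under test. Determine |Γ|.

|Γ| = (S − 1)/(S + 1) = (1.83 − 1)/(1.83 + 1) = 0.83/2.83

|Γ| ≈ 0.293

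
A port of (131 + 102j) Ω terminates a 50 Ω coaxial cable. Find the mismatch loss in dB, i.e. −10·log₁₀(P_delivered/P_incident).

Γ = (81 + j102)/(181 + j102), |Γ| = 0.627
|Γ|² = 0.393, so P_del/P_inc = 1 − |Γ|² = 0.607
ML = −10·log₁₀(1 − |Γ|²)

mismatch loss ≈ 2.17 dB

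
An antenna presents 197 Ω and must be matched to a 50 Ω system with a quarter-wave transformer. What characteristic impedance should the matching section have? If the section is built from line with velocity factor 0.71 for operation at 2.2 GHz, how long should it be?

Z_qwt = √(Z_0·R_L) = √(50 × 197) = √9850
λ = 0.71·c/f = 0.0968 m, so l = λ/4 = 0.0242 m

Z_qwt ≈ 99.2 Ω; length ≈ 2.42 cm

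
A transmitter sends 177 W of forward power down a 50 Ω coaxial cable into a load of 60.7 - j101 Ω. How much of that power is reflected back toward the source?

P_reflected ≈ 81.3 W

|Γ| = |(10.7 − j101)/(110.7 − j101)| = 0.678
|Γ|² = 0.459
P_refl = |Γ|²·P_inc = 81.3 W, P_del = (1 − |Γ|²)·P_inc = 95.7 W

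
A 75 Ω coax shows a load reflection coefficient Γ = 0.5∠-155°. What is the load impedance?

Z_L ≈ 26.1 − j14.7 Ω

Z_L = Z_0·(1 + Γ)/(1 − Γ) = 75·(0.547 − j0.211)/(1.45 + j0.211)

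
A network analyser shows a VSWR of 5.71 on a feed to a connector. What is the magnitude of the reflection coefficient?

|Γ| = (S − 1)/(S + 1) = (5.71 − 1)/(5.71 + 1) = 4.71/6.71

|Γ| ≈ 0.702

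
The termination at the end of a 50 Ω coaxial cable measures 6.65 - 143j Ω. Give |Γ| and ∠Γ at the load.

Γ = (Z_L − Z_0)/(Z_L + Z_0) = (-43.35 − j143)/(56.65 − j143)
|Γ| = 149/154 = 0.971

Γ ≈ 0.971 ∠ -38.5°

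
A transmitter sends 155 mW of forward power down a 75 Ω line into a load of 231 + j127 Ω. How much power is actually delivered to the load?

P_delivered ≈ 97.9 mW

|Γ| = |(156 + j127)/(306 + j127)| = 0.607
|Γ|² = 0.369
P_refl = |Γ|²·P_inc = 57.1 mW, P_del = (1 − |Γ|²)·P_inc = 97.9 mW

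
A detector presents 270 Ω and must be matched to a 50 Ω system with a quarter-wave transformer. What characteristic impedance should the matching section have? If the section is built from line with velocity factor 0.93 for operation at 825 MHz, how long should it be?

Z_qwt ≈ 116 Ω; length ≈ 8.45 cm

Z_qwt = √(Z_0·R_L) = √(50 × 270) = √13500
λ = 0.93·c/f = 0.338 m, so l = λ/4 = 0.0845 m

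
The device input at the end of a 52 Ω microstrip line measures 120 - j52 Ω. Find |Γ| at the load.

|Γ| ≈ 0.476

Γ = (Z_L − Z_0)/(Z_L + Z_0) = (68 − j52)/(172 − j52)
|Γ| = 85.6/180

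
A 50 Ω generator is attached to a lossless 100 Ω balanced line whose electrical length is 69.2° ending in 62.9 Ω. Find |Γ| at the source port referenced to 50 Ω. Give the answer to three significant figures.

tan(βl) = 2.63
Z_in = Z_0·(Z_L + jZ_0·tanβl)/(Z_0 + jZ_L·tanβl) = 133 + j42.5 Ω
Γ_s = (Z_in − Z_s)/(Z_in + Z_s) = (83.3 + j42.5)/(183 + j42.5), |Γ_s| = 0.497

|Γ| ≈ 0.497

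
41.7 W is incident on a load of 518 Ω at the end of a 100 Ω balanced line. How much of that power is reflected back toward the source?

Γ = (518 − 100)/(518 + 100) = 0.676
|Γ|² = 0.457
P_refl = |Γ|²·P_inc = 19.1 W, P_del = (1 − |Γ|²)·P_inc = 22.6 W

P_reflected ≈ 19.1 W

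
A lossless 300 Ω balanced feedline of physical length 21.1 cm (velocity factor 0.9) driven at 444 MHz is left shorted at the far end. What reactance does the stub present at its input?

λ = v/f = 0.9·c / 444 MHz = 0.608 m
βl = 2π·l/λ = 2π × 0.347 = 125°
tan(βl) = -1.43
For a shorted stub, Z_in = jZ_0·tan(βl)

X_in ≈ -430 Ω (capacitive)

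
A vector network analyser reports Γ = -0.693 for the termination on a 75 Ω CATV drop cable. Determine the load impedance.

Z_L ≈ 13.6 Ω

Z_L = Z_0·(1 + Γ)/(1 − Γ) = 75·(0.307)/(1.69)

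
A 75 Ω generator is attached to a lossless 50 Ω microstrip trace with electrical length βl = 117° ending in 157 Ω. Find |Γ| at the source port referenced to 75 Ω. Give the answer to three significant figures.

|Γ| ≈ 0.615

tan(βl) = -1.96
Z_in = Z_0·(Z_L + jZ_0·tanβl)/(Z_0 + jZ_L·tanβl) = 19.5 + j22.3 Ω
Γ_s = (Z_in − Z_s)/(Z_in + Z_s) = (-55.5 + j22.3)/(94.5 + j22.3), |Γ_s| = 0.615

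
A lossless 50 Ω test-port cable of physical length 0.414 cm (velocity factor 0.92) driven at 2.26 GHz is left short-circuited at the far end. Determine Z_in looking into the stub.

λ = v/f = 0.92·c / 2.26 GHz = 0.122 m
βl = 2π·l/λ = 2π × 0.0339 = 12.2°
tan(βl) = 0.216
For a short-circuited stub, Z_in = jZ_0·tan(βl)

Z_in ≈ +j10.8 Ω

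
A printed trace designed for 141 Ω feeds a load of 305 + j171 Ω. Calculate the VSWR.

Γ = (Z_L − Z_0)/(Z_L + Z_0) = (164 + j171)/(446 + j171)
|Γ| = 237/478 = 0.496
VSWR = (1 + |Γ|)/(1 − |Γ|) = 1.5/0.504

VSWR ≈ 2.97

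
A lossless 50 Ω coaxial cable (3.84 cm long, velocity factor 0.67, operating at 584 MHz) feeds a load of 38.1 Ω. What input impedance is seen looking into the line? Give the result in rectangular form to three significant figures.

Z_in ≈ 46.2 + j12.5 Ω

λ = v/f = 0.67·c / 584 MHz = 0.344 m
βl = 2π·l/λ = 2π × 0.112 = 40.2°
tan(βl) = tan(40.2°) = 0.844
Z_in = Z_0·(Z_L + jZ_0·tanβl)/(Z_0 + jZ_L·tanβl)
     = 50·(38.1 + j42.2)/(50 + j32.2)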